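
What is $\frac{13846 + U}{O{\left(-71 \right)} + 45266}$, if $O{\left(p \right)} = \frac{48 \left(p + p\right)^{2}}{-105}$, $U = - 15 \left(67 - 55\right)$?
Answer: $\frac{239155}{630843} \approx 0.3791$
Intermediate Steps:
$U = -180$ ($U = \left(-15\right) 12 = -180$)
$O{\left(p \right)} = - \frac{64 p^{2}}{35}$ ($O{\left(p \right)} = 48 \left(2 p\right)^{2} \left(- \frac{1}{105}\right) = 48 \cdot 4 p^{2} \left(- \frac{1}{105}\right) = 192 p^{2} \left(- \frac{1}{105}\right) = - \frac{64 p^{2}}{35}$)
$\frac{13846 + U}{O{\left(-71 \right)} + 45266} = \frac{13846 - 180}{- \frac{64 \left(-71\right)^{2}}{35} + 45266} = \frac{13666}{\left(- \frac{64}{35}\right) 5041 + 45266} = \frac{13666}{- \frac{322624}{35} + 45266} = \frac{13666}{\frac{1261686}{35}} = 13666 \cdot \frac{35}{1261686} = \frac{239155}{630843}$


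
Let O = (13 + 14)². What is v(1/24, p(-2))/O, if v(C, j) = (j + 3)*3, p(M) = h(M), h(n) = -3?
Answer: 0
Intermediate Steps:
p(M) = -3
v(C, j) = 9 + 3*j (v(C, j) = (3 + j)*3 = 9 + 3*j)
O = 729 (O = 27² = 729)
v(1/24, p(-2))/O = (9 + 3*(-3))/729 = (9 - 9)*(1/729) = 0*(1/729) = 0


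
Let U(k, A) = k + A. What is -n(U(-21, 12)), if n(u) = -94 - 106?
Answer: 200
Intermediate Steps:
U(k, A) = A + k
n(u) = -200
-n(U(-21, 12)) = -1*(-200) = 200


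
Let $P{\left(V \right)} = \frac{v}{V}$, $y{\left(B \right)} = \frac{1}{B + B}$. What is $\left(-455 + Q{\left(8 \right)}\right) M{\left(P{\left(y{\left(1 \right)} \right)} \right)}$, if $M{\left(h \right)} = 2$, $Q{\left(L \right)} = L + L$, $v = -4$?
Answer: $-878$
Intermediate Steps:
$Q{\left(L \right)} = 2 L$
$y{\left(B \right)} = \frac{1}{2 B}$
$P{\left(V \right)} = - \frac{4}{V}$
$\left(-455 + Q{\left(8 \right)}\right) M{\left(P{\left(y{\left(1 \right)} \right)} \right)} = \left(-455 + 2 \cdot 8\right) 2 = \left(-455 + 16\right) 2 = \left(-439\right) 2 = -878$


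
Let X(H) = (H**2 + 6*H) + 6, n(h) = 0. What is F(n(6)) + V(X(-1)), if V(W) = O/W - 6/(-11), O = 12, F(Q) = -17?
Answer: -49/11 ≈ -4.4545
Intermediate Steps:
X(H) = 6 + H**2 + 6*H
V(W) = 6/11 + 12/W (V(W) = 12/W - 6/(-11) = 12/W - 6*(-1/11) = 12/W + 6/11 = 6/11 + 12/W)
F(n(6)) + V(X(-1)) = -17 + (6/11 + 12/(6 + (-1)**2 + 6*(-1))) = -17 + (6/11 + 12/(6 + 1 - 6)) = -17 + (6/11 + 12/1) = -17 + (6/11 + 12*1) = -17 + (6/11 + 12) = -17 + 138/11 = -49/11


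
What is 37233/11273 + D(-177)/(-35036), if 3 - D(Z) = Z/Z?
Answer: 652236421/197480414 ≈ 3.3028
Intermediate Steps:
D(Z) = 2 (D(Z) = 3 - Z/Z = 3 - 1*1 = 3 - 1 = 2)
37233/11273 + D(-177)/(-35036) = 37233/11273 + 2/(-35036) = 37233*(1/11273) + 2*(-1/35036) = 37233/11273 - 1/17518 = 652236421/197480414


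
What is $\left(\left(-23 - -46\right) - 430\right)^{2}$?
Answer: $165649$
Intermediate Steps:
$\left(\left(-23 - -46\right) - 430\right)^{2} = \left(\left(-23 + 46\right) - 430\right)^{2} = \left(23 - 430\right)^{2} = \left(-407\right)^{2} = 165649$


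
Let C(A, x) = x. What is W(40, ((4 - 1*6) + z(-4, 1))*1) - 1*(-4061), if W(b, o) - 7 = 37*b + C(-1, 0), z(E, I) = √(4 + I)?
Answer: 5548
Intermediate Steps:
W(b, o) = 7 + 37*b (W(b, o) = 7 + (37*b + 0) = 7 + 37*b)
W(40, ((4 - 1*6) + z(-4, 1))*1) - 1*(-4061) = (7 + 37*40) - 1*(-4061) = (7 + 1480) + 4061 = 1487 + 4061 = 5548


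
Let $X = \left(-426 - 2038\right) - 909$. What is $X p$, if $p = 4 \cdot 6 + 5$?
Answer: $-97817$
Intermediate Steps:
$X = -3373$ ($X = -2464 - 909 = -3373$)
$p = 29$ ($p = 24 + 5 = 29$)
$X p = \left(-3373\right) 29 = -97817$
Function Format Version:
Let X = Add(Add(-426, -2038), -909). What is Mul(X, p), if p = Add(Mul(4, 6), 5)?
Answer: -97817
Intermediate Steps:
X = -3373 (X = Add(-2464, -909) = -3373)
p = 29 (p = Add(24, 5) = 29)
Mul(X, p) = Mul(-3373, 29) = -97817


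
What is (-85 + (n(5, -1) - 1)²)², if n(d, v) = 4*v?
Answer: 3600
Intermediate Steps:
(-85 + (n(5, -1) - 1)²)² = (-85 + (4*(-1) - 1)²)² = (-85 + (-4 - 1)²)² = (-85 + (-5)²)² = (-85 + 25)² = (-60)² = 3600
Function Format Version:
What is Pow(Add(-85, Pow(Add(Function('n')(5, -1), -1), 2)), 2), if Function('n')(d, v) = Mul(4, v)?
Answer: 3600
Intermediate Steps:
Pow(Add(-85, Pow(Add(Function('n')(5, -1), -1), 2)), 2) = Pow(Add(-85, Pow(Add(Mul(4, -1), -1), 2)), 2) = Pow(Add(-85, Pow(Add(-4, -1), 2)), 2) = Pow(Add(-85, Pow(-5, 2)), 2) = Pow(Add(-85, 25), 2) = Pow(-60, 2) = 3600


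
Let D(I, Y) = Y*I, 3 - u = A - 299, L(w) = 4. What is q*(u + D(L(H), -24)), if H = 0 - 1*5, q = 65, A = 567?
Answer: -23465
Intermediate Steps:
H = -5 (H = 0 - 5 = -5)
u = -265 (u = 3 - (567 - 299) = 3 - 1*268 = 3 - 268 = -265)
D(I, Y) = I*Y
q*(u + D(L(H), -24)) = 65*(-265 + 4*(-24)) = 65*(-265 - 96) = 65*(-361) = -23465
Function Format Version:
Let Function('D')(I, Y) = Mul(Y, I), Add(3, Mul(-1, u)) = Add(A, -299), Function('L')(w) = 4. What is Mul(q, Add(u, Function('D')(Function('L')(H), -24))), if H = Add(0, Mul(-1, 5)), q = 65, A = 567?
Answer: -23465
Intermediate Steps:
H = -5 (H = Add(0, -5) = -5)
u = -265 (u = Add(3, Mul(-1, Add(567, -299))) = Add(3, Mul(-1, 268)) = Add(3, -268) = -265)
Function('D')(I, Y) = Mul(I, Y)
Mul(q, Add(u, Function('D')(Function('L')(H), -24))) = Mul(65, Add(-265, Mul(4, -24))) = Mul(65, Add(-265, -96)) = Mul(65, -361) = -23465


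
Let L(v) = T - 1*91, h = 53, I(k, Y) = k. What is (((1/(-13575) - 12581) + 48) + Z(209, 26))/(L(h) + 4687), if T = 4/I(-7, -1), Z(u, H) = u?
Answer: -1171088107/436680600 ≈ -2.6818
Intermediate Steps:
T = -4/7 (T = 4/(-7) = 4*(-⅐) = -4/7 ≈ -0.57143)
L(v) = -641/7 (L(v) = -4/7 - 1*91 = -4/7 - 91 = -641/7)
(((1/(-13575) - 12581) + 48) + Z(209, 26))/(L(h) + 4687) = (((1/(-13575) - 12581) + 48) + 209)/(-641/7 + 4687) = (((-1/13575 - 12581) + 48) + 209)/(32168/7) = ((-170787076/13575 + 48) + 209)*(7/32168) = (-170135476/13575 + 209)*(7/32168) = -167298301/13575*7/32168 = -1171088107/436680600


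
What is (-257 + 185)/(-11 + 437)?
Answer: -12/71 ≈ -0.16901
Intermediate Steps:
(-257 + 185)/(-11 + 437) = -72/426 = -72*1/426 = -12/71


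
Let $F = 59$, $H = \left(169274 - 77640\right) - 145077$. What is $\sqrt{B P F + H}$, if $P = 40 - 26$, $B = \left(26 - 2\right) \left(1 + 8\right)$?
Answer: $\sqrt{124973} \approx 353.52$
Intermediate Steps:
$H = -53443$ ($H = 91634 - 145077 = -53443$)
$B = 216$ ($B = 24 \cdot 9 = 216$)
$P = 14$ ($P = 40 - 26 = 14$)
$\sqrt{B P F + H} = \sqrt{216 \cdot 14 \cdot 59 - 53443} = \sqrt{3024 \cdot 59 - 53443} = \sqrt{178416 - 53443} = \sqrt{124973}$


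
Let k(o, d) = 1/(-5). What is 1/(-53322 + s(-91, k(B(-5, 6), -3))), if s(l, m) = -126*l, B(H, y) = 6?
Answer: -1/41856 ≈ -2.3891e-5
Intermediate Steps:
k(o, d) = -1/5
1/(-53322 + s(-91, k(B(-5, 6), -3))) = 1/(-53322 - 126*(-91)) = 1/(-53322 + 11466) = 1/(-41856) = -1/41856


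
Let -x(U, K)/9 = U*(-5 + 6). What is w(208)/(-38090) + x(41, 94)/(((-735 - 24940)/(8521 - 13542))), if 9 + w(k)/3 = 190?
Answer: -83532723/1157350 ≈ -72.176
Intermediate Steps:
x(U, K) = -9*U (x(U, K) = -9*U*(-5 + 6) = -9*U)
w(k) = 543 (w(k) = -27 + 3*190 = -27 + 570 = 543)
w(208)/(-38090) + x(41, 94)/(((-735 - 24940)/(8521 - 13542))) = 543/(-38090) + (-9*41)/(((-735 - 24940)/(8521 - 13542))) = 543*(-1/38090) - 369/((-25675/(-5021))) = -543/38090 - 369/((-25675*(-1/5021))) = -543/38090 - 369/25675/5021 = -543/38090 - 369*5021/25675 = -543/38090 - 1852749/25675 = -83532723/1157350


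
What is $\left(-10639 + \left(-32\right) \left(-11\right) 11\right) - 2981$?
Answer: $-9748$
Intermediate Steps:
$\left(-10639 + \left(-32\right) \left(-11\right) 11\right) - 2981 = \left(-10639 + 352 \cdot 11\right) - 2981 = \left(-10639 + 3872\right) - 2981 = -6767 - 2981 = -9748$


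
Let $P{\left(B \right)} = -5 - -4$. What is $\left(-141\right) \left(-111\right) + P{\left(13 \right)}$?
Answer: $15650$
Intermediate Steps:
$P{\left(B \right)} = -1$ ($P{\left(B \right)} = -5 + 4 = -1$)
$\left(-141\right) \left(-111\right) + P{\left(13 \right)} = \left(-141\right) \left(-111\right) - 1 = 15651 - 1 = 15650$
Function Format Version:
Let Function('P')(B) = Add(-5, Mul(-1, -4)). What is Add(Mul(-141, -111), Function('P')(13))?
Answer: 15650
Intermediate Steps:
Function('P')(B) = -1 (Function('P')(B) = Add(-5, 4) = -1)
Add(Mul(-141, -111), Function('P')(13)) = Add(Mul(-141, -111), -1) = Add(15651, -1) = 15650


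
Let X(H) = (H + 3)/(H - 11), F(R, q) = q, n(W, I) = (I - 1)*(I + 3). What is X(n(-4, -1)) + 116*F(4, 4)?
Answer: 6961/15 ≈ 464.07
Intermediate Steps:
n(W, I) = (-1 + I)*(3 + I)
X(H) = (3 + H)/(-11 + H)
X(n(-4, -1)) + 116*F(4, 4) = (3 + (-3 + (-1)² + 2*(-1)))/(-11 + (-3 + (-1)² + 2*(-1))) + 116*4 = (3 + (-3 + 1 - 2))/(-11 + (-3 + 1 - 2)) + 464 = (3 - 4)/(-11 - 4) + 464 = -1/(-15) + 464 = -1/15*(-1) + 464 = 1/15 + 464 = 6961/15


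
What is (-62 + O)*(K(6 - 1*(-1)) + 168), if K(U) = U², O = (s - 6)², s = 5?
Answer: -13237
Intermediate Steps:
O = 1 (O = (5 - 6)² = (-1)² = 1)
(-62 + O)*(K(6 - 1*(-1)) + 168) = (-62 + 1)*((6 - 1*(-1))² + 168) = -61*((6 + 1)² + 168) = -61*(7² + 168) = -61*(49 + 168) = -61*217 = -13237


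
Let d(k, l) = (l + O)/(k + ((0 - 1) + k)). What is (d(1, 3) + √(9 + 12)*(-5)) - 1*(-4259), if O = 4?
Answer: 4266 - 5*√21 ≈ 4243.1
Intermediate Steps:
d(k, l) = (4 + l)/(-1 + 2*k) (d(k, l) = (l + 4)/(k + ((0 - 1) + k)) = (4 + l)/(k + (-1 + k)) = (4 + l)/(-1 + 2*k))
(d(1, 3) + √(9 + 12)*(-5)) - 1*(-4259) = ((4 + 3)/(-1 + 2*1) + √(9 + 12)*(-5)) - 1*(-4259) = (7/(-1 + 2) + √21*(-5)) + 4259 = (7/1 - 5*√21) + 4259 = (1*7 - 5*√21) + 4259 = (7 - 5*√21) + 4259 = 4266 - 5*√21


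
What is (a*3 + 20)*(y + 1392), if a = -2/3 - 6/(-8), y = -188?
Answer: 24381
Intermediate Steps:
a = 1/12 (a = -2*⅓ - 6*(-⅛) = -⅔ + ¾ = 1/12 ≈ 0.083333)
(a*3 + 20)*(y + 1392) = ((1/12)*3 + 20)*(-188 + 1392) = (¼ + 20)*1204 = (81/4)*1204 = 24381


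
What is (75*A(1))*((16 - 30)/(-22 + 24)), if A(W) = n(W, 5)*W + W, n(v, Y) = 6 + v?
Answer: -4200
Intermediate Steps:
A(W) = W + W*(6 + W) (A(W) = (6 + W)*W + W = W*(6 + W) + W = W + W*(6 + W))
(75*A(1))*((16 - 30)/(-22 + 24)) = (75*(1*(7 + 1)))*((16 - 30)/(-22 + 24)) = (75*(1*8))*(-14/2) = (75*8)*(-14*½) = 600*(-7) = -4200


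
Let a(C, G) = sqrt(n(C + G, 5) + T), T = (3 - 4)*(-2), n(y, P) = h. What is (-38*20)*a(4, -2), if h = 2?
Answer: -1520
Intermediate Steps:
n(y, P) = 2
T = 2 (T = -1*(-2) = 2)
a(C, G) = 2 (a(C, G) = sqrt(2 + 2) = sqrt(4) = 2)
(-38*20)*a(4, -2) = -38*20*2 = -760*2 = -1520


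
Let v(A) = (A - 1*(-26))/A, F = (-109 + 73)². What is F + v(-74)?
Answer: 47976/37 ≈ 1296.6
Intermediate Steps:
F = 1296 (F = (-36)² = 1296)
v(A) = (26 + A)/A (v(A) = (A + 26)/A = (26 + A)/A)
F + v(-74) = 1296 + (26 - 74)/(-74) = 1296 - 1/74*(-48) = 1296 + 24/37 = 47976/37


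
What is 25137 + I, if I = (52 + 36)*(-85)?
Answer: 17657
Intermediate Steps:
I = -7480 (I = 88*(-85) = -7480)
25137 + I = 25137 - 7480 = 17657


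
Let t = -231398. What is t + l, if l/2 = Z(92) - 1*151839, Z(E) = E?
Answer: -534892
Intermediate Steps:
l = -303494 (l = 2*(92 - 1*151839) = 2*(92 - 151839) = 2*(-151747) = -303494)
t + l = -231398 - 303494 = -534892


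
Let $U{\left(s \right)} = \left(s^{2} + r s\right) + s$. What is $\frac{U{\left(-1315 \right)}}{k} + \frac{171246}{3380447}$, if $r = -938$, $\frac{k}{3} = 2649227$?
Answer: $\frac{1624542388198}{3838102056201} \approx 0.42327$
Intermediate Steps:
$k = 7947681$ ($k = 3 \cdot 2649227 = 7947681$)
$U{\left(s \right)} = s^{2} - 937 s$ ($U{\left(s \right)} = \left(s^{2} - 938 s\right) + s = s^{2} - 937 s$)
$\frac{U{\left(-1315 \right)}}{k} + \frac{171246}{3380447} = \frac{\left(-1315\right) \left(-937 - 1315\right)}{7947681} + \frac{171246}{3380447} = \left(-1315\right) \left(-2252\right) \frac{1}{7947681} + 171246 \cdot \frac{1}{3380447} = 2961380 \cdot \frac{1}{7947681} + \frac{171246}{3380447} = \frac{2961380}{7947681} + \frac{171246}{3380447} = \frac{1624542388198}{3838102056201}$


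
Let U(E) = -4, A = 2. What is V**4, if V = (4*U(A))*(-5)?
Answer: 40960000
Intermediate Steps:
V = 80 (V = (4*(-4))*(-5) = -16*(-5) = 80)
V**4 = 80**4 = 40960000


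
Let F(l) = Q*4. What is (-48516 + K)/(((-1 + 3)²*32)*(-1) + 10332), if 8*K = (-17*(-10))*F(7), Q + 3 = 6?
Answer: -48261/10204 ≈ -4.7296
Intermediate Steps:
Q = 3 (Q = -3 + 6 = 3)
F(l) = 12 (F(l) = 3*4 = 12)
K = 255 (K = (-17*(-10)*12)/8 = (170*12)/8 = (⅛)*2040 = 255)
(-48516 + K)/(((-1 + 3)²*32)*(-1) + 10332) = (-48516 + 255)/(((-1 + 3)²*32)*(-1) + 10332) = -48261/((2²*32)*(-1) + 10332) = -48261/((4*32)*(-1) + 10332) = -48261/(128*(-1) + 10332) = -48261/(-128 + 10332) = -48261/10204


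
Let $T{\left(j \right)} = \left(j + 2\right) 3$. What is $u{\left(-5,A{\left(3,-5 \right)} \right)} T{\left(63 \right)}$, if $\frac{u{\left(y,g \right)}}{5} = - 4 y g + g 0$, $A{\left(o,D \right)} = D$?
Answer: $-97500$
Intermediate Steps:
$u{\left(y,g \right)} = - 20 g y$ ($u{\left(y,g \right)} = 5 \left(- 4 y g + g 0\right) = 5 \left(- 4 g y + 0\right) = 5 \left(- 4 g y\right) = - 20 g y$)
$T{\left(j \right)} = 6 + 3 j$ ($T{\left(j \right)} = \left(2 + j\right) 3 = 6 + 3 j$)
$u{\left(-5,A{\left(3,-5 \right)} \right)} T{\left(63 \right)} = \left(-20\right) \left(-5\right) \left(-5\right) \left(6 + 3 \cdot 63\right) = - 500 \left(6 + 189\right) = \left(-500\right) 195 = -97500$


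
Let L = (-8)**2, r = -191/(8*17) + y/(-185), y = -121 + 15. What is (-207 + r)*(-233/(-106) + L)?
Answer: -36692166663/2666960 ≈ -13758.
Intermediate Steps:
y = -106
r = -20919/25160 (r = -191/(8*17) - 106/(-185) = -191/136 - 106*(-1/185) = -191*1/136 + 106/185 = -191/136 + 106/185 = -20919/25160 ≈ -0.83144)
L = 64
(-207 + r)*(-233/(-106) + L) = (-207 - 20919/25160)*(-233/(-106) + 64) = -5229039*(-233*(-1/106) + 64)/25160 = -5229039*(233/106 + 64)/25160 = -5229039/25160*7017/106 = -36692166663/2666960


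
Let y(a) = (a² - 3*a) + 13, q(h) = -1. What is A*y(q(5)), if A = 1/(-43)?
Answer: -17/43 ≈ -0.39535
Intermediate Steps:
A = -1/43 ≈ -0.023256
y(a) = 13 + a² - 3*a
A*y(q(5)) = -(13 + (-1)² - 3*(-1))/43 = -(13 + 1 + 3)/43 = -1/43*17 = -17/43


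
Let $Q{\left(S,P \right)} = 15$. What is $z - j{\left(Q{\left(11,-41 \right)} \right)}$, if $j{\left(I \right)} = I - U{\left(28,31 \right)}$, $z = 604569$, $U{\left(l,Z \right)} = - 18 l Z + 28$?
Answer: $588958$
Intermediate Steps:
$U{\left(l,Z \right)} = 28 - 18 Z l$ ($U{\left(l,Z \right)} = - 18 Z l + 28 = 28 - 18 Z l$)
$j{\left(I \right)} = 15596 + I$ ($j{\left(I \right)} = I - \left(28 - 558 \cdot 28\right) = I - \left(28 - 15624\right) = I - -15596 = I + 15596 = 15596 + I$)
$z - j{\left(Q{\left(11,-41 \right)} \right)} = 604569 - \left(15596 + 15\right) = 604569 - 15611 = 588958$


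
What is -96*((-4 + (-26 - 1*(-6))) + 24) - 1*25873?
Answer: -25873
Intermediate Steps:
-96*((-4 + (-26 - 1*(-6))) + 24) - 1*25873 = -96*((-4 + (-26 + 6)) + 24) - 25873 = -96*((-4 - 20) + 24) - 25873 = -96*(-24 + 24) - 25873 = -96*0 - 25873 = 0 - 25873 = -25873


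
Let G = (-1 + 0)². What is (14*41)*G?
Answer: 574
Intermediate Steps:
G = 1 (G = (-1)² = 1)
(14*41)*G = (14*41)*1 = 574*1 = 574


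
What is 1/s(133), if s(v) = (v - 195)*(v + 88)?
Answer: -1/13702 ≈ -7.2982e-5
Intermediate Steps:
s(v) = (-195 + v)*(88 + v)
1/s(133) = 1/(-17160 + 133² - 107*133) = 1/(-17160 + 17689 - 14231) = 1/(-13702) = -1/13702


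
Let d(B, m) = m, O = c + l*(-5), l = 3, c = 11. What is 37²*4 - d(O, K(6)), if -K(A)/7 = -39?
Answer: 5203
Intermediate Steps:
K(A) = 273 (K(A) = -7*(-39) = 273)
O = -4 (O = 11 + 3*(-5) = 11 - 15 = -4)
37²*4 - d(O, K(6)) = 37²*4 - 1*273 = 1369*4 - 273 = 5476 - 273 = 5203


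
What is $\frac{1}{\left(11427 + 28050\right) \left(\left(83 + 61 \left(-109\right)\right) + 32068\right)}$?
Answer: $\frac{1}{1006742454} \approx 9.933 \cdot 10^{-10}$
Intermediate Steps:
$\frac{1}{\left(11427 + 28050\right) \left(\left(83 + 61 \left(-109\right)\right) + 32068\right)} = \frac{1}{39477 \left(\left(83 - 6649\right) + 32068\right)} = \frac{1}{39477 \left(-6566 + 32068\right)} = \frac{1}{39477 \cdot 25502} = \frac{1}{1006742454}$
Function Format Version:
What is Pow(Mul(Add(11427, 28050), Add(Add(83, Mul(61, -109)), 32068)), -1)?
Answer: Rational(1, 1006742454) ≈ 9.9330e-10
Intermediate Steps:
Pow(Mul(Add(11427, 28050), Add(Add(83, Mul(61, -109)), 32068)), -1) = Pow(Mul(39477, Add(Add(83, -6649), 32068)), -1) = Pow(Mul(39477, Add(-6566, 32068)), -1) = Pow(Mul(39477, 25502), -1) = Pow(1006742454, -1) = Rational(1, 1006742454)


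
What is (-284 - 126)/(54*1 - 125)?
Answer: 410/71 ≈ 5.7747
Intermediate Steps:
(-284 - 126)/(54*1 - 125) = -410/(54 - 125) = -410/(-71) = -410*(-1/71) = 410/71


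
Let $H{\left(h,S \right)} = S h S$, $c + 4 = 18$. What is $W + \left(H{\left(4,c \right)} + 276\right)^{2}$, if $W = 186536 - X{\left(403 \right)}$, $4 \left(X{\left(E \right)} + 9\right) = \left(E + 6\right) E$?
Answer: $\frac{5075753}{4} \approx 1.2689 \cdot 10^{6}$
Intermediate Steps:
$c = 14$ ($c = -4 + 18 = 14$)
$H{\left(h,S \right)} = h S^{2}$
$X{\left(E \right)} = -9 + \frac{E \left(6 + E\right)}{4}$ ($X{\left(E \right)} = -9 + \frac{\left(E + 6\right) E}{4} = -9 + \frac{\left(6 + E\right) E}{4} = -9 + \frac{E \left(6 + E\right)}{4}$)
$W = \frac{581353}{4}$ ($W = 186536 - \left(-9 + \frac{403^{2}}{4} + \frac{3}{2} \cdot 403\right) = 186536 - \left(-9 + \frac{1}{4} \cdot 162409 + \frac{1209}{2}\right) = 186536 - \left(-9 + \frac{162409}{4} + \frac{1209}{2}\right) = 186536 - \frac{164791}{4} = \frac{581353}{4} \approx 1.4534 \cdot 10^{5}$)
$W + \left(H{\left(4,c \right)} + 276\right)^{2} = \frac{581353}{4} + \left(4 \cdot 14^{2} + 276\right)^{2} = \frac{581353}{4} + \left(4 \cdot 196 + 276\right)^{2} = \frac{581353}{4} + \left(784 + 276\right)^{2} = \frac{581353}{4} + 1060^{2} = \frac{581353}{4} + 1123600 = \frac{5075753}{4}$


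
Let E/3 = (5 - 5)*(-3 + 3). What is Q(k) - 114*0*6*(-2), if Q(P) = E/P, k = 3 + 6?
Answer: 0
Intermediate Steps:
k = 9
E = 0 (E = 3*((5 - 5)*(-3 + 3)) = 3*(0*0) = 3*0 = 0)
Q(P) = 0 (Q(P) = 0/P = 0)
Q(k) - 114*0*6*(-2) = 0 - 114*0*6*(-2) = 0 - 0*(-2) = 0 - 114*0 = 0 + 0 = 0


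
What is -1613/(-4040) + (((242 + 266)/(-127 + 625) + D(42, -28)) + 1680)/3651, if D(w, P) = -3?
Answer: 3154397767/3672759960 ≈ 0.85886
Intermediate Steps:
-1613/(-4040) + (((242 + 266)/(-127 + 625) + D(42, -28)) + 1680)/3651 = -1613/(-4040) + (((242 + 266)/(-127 + 625) - 3) + 1680)/3651 = -1613*(-1/4040) + ((508/498 - 3) + 1680)*(1/3651) = 1613/4040 + ((508*(1/498) - 3) + 1680)*(1/3651) = 1613/4040 + ((254/249 - 3) + 1680)*(1/3651) = 1613/4040 + (-493/249 + 1680)*(1/3651) = 1613/4040 + (417827/249)*(1/3651) = 1613/4040 + 417827/909099 = 3154397767/3672759960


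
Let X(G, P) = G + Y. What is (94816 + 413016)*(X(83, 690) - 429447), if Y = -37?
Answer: -218063568632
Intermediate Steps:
X(G, P) = -37 + G (X(G, P) = G - 37 = -37 + G)
(94816 + 413016)*(X(83, 690) - 429447) = (94816 + 413016)*((-37 + 83) - 429447) = 507832*(46 - 429447) = 507832*(-429401) = -218063568632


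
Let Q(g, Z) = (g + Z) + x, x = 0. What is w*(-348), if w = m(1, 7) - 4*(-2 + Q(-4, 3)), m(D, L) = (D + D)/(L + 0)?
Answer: -29928/7 ≈ -4275.4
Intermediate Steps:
m(D, L) = 2*D/L (m(D, L) = (2*D)/L = 2*D/L)
Q(g, Z) = Z + g (Q(g, Z) = (g + Z) + 0 = (Z + g) + 0 = Z + g)
w = 86/7 (w = 2*1/7 - 4*(-2 + (3 - 4)) = 2*1*(⅐) - 4*(-2 - 1) = 2/7 - 4*(-3) = 2/7 - 1*(-12) = 2/7 + 12 = 86/7 ≈ 12.286)
w*(-348) = (86/7)*(-348) = -29928/7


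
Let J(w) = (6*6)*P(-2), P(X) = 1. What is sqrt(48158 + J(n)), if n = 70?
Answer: sqrt(48194) ≈ 219.53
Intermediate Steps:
J(w) = 36 (J(w) = (6*6)*1 = 36*1 = 36)
sqrt(48158 + J(n)) = sqrt(48158 + 36) = sqrt(48194)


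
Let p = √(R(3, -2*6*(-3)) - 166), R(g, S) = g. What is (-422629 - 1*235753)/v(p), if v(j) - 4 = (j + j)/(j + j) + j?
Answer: -1645955/94 + 329191*I*√163/94 ≈ -17510.0 + 44711.0*I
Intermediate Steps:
p = I*√163 (p = √(3 - 166) = √(-163) = I*√163 ≈ 12.767*I)
v(j) = 5 + j (v(j) = 4 + ((j + j)/(j + j) + j) = 4 + ((2*j)/((2*j)) + j) = 4 + ((2*j)*(1/(2*j)) + j) = 4 + (1 + j) = 5 + j)
(-422629 - 1*235753)/v(p) = (-422629 - 1*235753)/(5 + I*√163) = (-422629 - 235753)/(5 + I*√163) = -658382/(5 + I*√163)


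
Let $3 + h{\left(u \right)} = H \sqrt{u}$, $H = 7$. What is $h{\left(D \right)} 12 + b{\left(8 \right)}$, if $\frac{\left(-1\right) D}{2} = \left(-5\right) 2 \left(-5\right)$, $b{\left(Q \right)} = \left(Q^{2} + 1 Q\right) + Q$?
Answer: $44 + 840 i \approx 44.0 + 840.0 i$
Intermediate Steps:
$b{\left(Q \right)} = Q^{2} + 2 Q$ ($b{\left(Q \right)} = \left(Q^{2} + Q\right) + Q = \left(Q + Q^{2}\right) + Q = Q^{2} + 2 Q$)
$D = -100$ ($D = - 2 \left(-5\right) 2 \left(-5\right) = - 2 \left(\left(-10\right) \left(-5\right)\right) = \left(-2\right) 50 = -100$)
$h{\left(u \right)} = -3 + 7 \sqrt{u}$
$h{\left(D \right)} 12 + b{\left(8 \right)} = \left(-3 + 7 \sqrt{-100}\right) 12 + 8 \left(2 + 8\right) = \left(-3 + 7 \cdot 10 i\right) 12 + 8 \cdot 10 = \left(-3 + 70 i\right) 12 + 80 = \left(-36 + 840 i\right) + 80 = 44 + 840 i$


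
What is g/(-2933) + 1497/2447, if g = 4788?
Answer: -1046505/1025293 ≈ -1.0207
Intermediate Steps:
g/(-2933) + 1497/2447 = 4788/(-2933) + 1497/2447 = 4788*(-1/2933) + 1497*(1/2447) = -684/419 + 1497/2447 = -1046505/1025293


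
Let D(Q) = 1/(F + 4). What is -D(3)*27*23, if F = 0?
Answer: -621/4 ≈ -155.25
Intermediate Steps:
D(Q) = ¼ (D(Q) = 1/(0 + 4) = 1/4 = ¼)
-D(3)*27*23 = -(¼)*27*23 = -27*23/4 = -1*621/4 = -621/4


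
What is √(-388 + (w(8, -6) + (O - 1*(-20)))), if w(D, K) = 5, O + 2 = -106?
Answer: I*√471 ≈ 21.703*I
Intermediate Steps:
O = -108 (O = -2 - 106 = -108)
√(-388 + (w(8, -6) + (O - 1*(-20)))) = √(-388 + (5 + (-108 - 1*(-20)))) = √(-388 + (5 + (-108 + 20))) = √(-388 + (5 - 88)) = √(-388 - 83) = √(-471) = I*√471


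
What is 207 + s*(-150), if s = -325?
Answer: 48957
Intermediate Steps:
207 + s*(-150) = 207 - 325*(-150) = 207 + 48750 = 48957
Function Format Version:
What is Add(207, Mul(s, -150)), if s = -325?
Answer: 48957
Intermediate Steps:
Add(207, Mul(s, -150)) = Add(207, Mul(-325, -150)) = Add(207, 48750) = 48957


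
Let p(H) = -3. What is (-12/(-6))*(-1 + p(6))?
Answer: -8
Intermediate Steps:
(-12/(-6))*(-1 + p(6)) = (-12/(-6))*(-1 - 3) = -12*(-⅙)*(-4) = 2*(-4) = -8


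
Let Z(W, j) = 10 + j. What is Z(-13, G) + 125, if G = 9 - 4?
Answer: 140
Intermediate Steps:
G = 5
Z(-13, G) + 125 = (10 + 5) + 125 = 15 + 125 = 140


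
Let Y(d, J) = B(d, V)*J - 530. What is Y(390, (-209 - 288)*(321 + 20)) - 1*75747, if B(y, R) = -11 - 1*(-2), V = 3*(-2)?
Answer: 1449016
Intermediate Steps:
V = -6
B(y, R) = -9 (B(y, R) = -11 + 2 = -9)
Y(d, J) = -530 - 9*J (Y(d, J) = -9*J - 530 = -530 - 9*J)
Y(390, (-209 - 288)*(321 + 20)) - 1*75747 = (-530 - 9*(-209 - 288)*(321 + 20)) - 1*75747 = (-530 - (-4473)*341) - 75747 = (-530 - 9*(-169477)) - 75747 = (-530 + 1525293) - 75747 = 1524763 - 75747 = 1449016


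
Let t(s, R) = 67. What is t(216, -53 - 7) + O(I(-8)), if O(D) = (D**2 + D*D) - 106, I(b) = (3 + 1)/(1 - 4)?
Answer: -319/9 ≈ -35.444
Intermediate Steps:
I(b) = -4/3 (I(b) = 4/(-3) = 4*(-1/3) = -4/3)
O(D) = -106 + 2*D**2 (O(D) = (D**2 + D**2) - 106 = 2*D**2 - 106 = -106 + 2*D**2)
t(216, -53 - 7) + O(I(-8)) = 67 + (-106 + 2*(-4/3)**2) = 67 + (-106 + 2*(16/9)) = 67 + (-106 + 32/9) = 67 - 922/9 = -319/9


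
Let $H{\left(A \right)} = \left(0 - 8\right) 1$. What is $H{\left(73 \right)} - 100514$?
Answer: $-100522$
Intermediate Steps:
$H{\left(A \right)} = -8$ ($H{\left(A \right)} = \left(-8\right) 1 = -8$)
$H{\left(73 \right)} - 100514 = -8 - 100514 = -100522$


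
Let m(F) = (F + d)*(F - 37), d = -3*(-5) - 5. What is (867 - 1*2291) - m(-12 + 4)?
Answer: -1334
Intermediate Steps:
d = 10 (d = 15 - 5 = 10)
m(F) = (-37 + F)*(10 + F) (m(F) = (F + 10)*(F - 37) = (10 + F)*(-37 + F) = (-37 + F)*(10 + F))
(867 - 1*2291) - m(-12 + 4) = (867 - 1*2291) - (-370 + (-12 + 4)² - 27*(-12 + 4)) = (867 - 2291) - (-370 + (-8)² - 27*(-8)) = -1424 - (-370 + 64 + 216) = -1424 - 1*(-90) = -1424 + 90 = -1334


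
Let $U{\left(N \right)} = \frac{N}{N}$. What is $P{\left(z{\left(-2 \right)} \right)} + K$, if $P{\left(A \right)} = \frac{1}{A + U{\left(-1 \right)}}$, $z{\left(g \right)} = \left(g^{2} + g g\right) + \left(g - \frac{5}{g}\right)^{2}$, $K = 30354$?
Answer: $\frac{1123102}{37} \approx 30354.0$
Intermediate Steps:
$U{\left(N \right)} = 1$
$z{\left(g \right)} = \left(g - \frac{5}{g}\right)^{2} + 2 g^{2}$ ($z{\left(g \right)} = \left(g^{2} + g^{2}\right) + \left(g - \frac{5}{g}\right)^{2} = 2 g^{2} + \left(g - \frac{5}{g}\right)^{2} = \left(g - \frac{5}{g}\right)^{2} + 2 g^{2}$)
$P{\left(A \right)} = \frac{1}{1 + A}$ ($P{\left(A \right)} = \frac{1}{A + 1} = \frac{1}{1 + A}$)
$P{\left(z{\left(-2 \right)} \right)} + K = \frac{1}{1 + \frac{\left(-5 + \left(-2\right)^{2}\right)^{2} + 2 \left(-2\right)^{4}}{4}} + 30354 = \frac{1}{1 + \frac{\left(-5 + 4\right)^{2} + 2 \cdot 16}{4}} + 30354 = \frac{1}{1 + \frac{\left(-1\right)^{2} + 32}{4}} + 30354 = \frac{1}{1 + \frac{1 + 32}{4}} + 30354 = \frac{1}{1 + \frac{1}{4} \cdot 33} + 30354 = \frac{1}{1 + \frac{33}{4}} + 30354 = \frac{1}{\frac{37}{4}} + 30354 = \frac{4}{37} + 30354 = \frac{1123102}{37}$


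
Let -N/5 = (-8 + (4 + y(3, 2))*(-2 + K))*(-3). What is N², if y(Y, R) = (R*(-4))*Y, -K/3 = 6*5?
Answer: 755150400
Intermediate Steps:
K = -90 (K = -18*5 = -3*30 = -90)
y(Y, R) = -4*R*Y (y(Y, R) = (-4*R)*Y = -4*R*Y)
N = 27480 (N = -5*(-8 + (4 - 4*2*3)*(-2 - 90))*(-3) = -5*(-8 + (4 - 24)*(-92))*(-3) = -5*(-8 - 20*(-92))*(-3) = -5*(-8 + 1840)*(-3) = -9160*(-3) = -5*(-5496) = 27480)
N² = 27480² = 755150400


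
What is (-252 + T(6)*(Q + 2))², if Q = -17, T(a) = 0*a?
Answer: 63504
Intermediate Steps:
T(a) = 0
(-252 + T(6)*(Q + 2))² = (-252 + 0*(-17 + 2))² = (-252 + 0*(-15))² = (-252 + 0)² = (-252)² = 63504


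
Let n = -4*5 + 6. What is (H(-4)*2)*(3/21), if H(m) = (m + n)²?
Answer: 648/7 ≈ 92.571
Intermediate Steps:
n = -14 (n = -20 + 6 = -14)
H(m) = (-14 + m)² (H(m) = (m - 14)² = (-14 + m)²)
(H(-4)*2)*(3/21) = ((-14 - 4)²*2)*(3/21) = ((-18)²*2)*(3*(1/21)) = (324*2)*(⅐) = 648*(⅐) = 648/7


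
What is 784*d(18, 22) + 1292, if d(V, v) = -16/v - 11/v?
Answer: 3628/11 ≈ 329.82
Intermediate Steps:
d(V, v) = -27/v
784*d(18, 22) + 1292 = 784*(-27/22) + 1292 = -10584/11 + 1292 = 3628/11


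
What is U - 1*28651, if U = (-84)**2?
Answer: -21595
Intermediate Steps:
U = 7056
U - 1*28651 = 7056 - 1*28651 = 7056 - 28651 = -21595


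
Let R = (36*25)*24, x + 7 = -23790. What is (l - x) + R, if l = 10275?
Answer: 55672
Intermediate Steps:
x = -23797 (x = -7 - 23790 = -23797)
R = 21600 (R = 900*24 = 21600)
(l - x) + R = (10275 - 1*(-23797)) + 21600 = (10275 + 23797) + 21600 = 34072 + 21600 = 55672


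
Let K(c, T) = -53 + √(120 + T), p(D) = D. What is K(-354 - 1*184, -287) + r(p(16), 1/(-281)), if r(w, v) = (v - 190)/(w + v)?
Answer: -291626/4495 + I*√167 ≈ -64.878 + 12.923*I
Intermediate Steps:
r(w, v) = (-190 + v)/(v + w)
K(-354 - 1*184, -287) + r(p(16), 1/(-281)) = (-53 + √(120 - 287)) + (-190 + 1/(-281))/(1/(-281) + 16) = (-53 + √(-167)) + (-190 - 1/281)/(-1/281 + 16) = (-53 + I*√167) - 53391/281/(4495/281) = (-53 + I*√167) + (281/4495)*(-53391/281) = (-53 + I*√167) - 53391/4495 = -291626/4495 + I*√167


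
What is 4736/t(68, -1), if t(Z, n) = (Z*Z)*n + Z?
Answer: -1184/1139 ≈ -1.0395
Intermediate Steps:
t(Z, n) = Z + n*Z**2 (t(Z, n) = Z**2*n + Z = n*Z**2 + Z = Z + n*Z**2)
4736/t(68, -1) = 4736/((68*(1 + 68*(-1)))) = 4736/((68*(1 - 68))) = 4736/((68*(-67))) = 4736/(-4556) = 4736*(-1/4556) = -1184/1139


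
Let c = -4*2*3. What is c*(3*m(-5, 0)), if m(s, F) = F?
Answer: 0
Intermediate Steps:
c = -24 (c = -8*3 = -24)
c*(3*m(-5, 0)) = -72*0 = -24*0 = 0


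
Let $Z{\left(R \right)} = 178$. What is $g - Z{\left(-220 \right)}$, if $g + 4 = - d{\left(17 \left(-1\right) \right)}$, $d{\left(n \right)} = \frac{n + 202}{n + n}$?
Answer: $- \frac{6003}{34} \approx -176.56$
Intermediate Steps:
$d{\left(n \right)} = \frac{202 + n}{2 n}$
$g = \frac{49}{34}$ ($g = -4 - \frac{202 + 17 \left(-1\right)}{2 \cdot 17 \left(-1\right)} = -4 - \frac{202 - 17}{2 \left(-17\right)} = -4 - \frac{1}{2} \left(- \frac{1}{17}\right) 185 = -4 - - \frac{185}{34} = -4 + \frac{185}{34} = \frac{49}{34} \approx 1.4412$)
$g - Z{\left(-220 \right)} = \frac{49}{34} - 178 = - \frac{6003}{34}$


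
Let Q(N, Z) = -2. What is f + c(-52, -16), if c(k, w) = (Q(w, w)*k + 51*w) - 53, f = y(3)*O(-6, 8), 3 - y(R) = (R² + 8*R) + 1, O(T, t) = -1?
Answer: -734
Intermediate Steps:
y(R) = 2 - R² - 8*R (y(R) = 3 - ((R² + 8*R) + 1) = 3 - (1 + R² + 8*R) = 3 + (-1 - R² - 8*R) = 2 - R² - 8*R)
f = 31 (f = (2 - 1*3² - 8*3)*(-1) = (2 - 1*9 - 24)*(-1) = (2 - 9 - 24)*(-1) = -31*(-1) = 31)
c(k, w) = -53 - 2*k + 51*w (c(k, w) = (-2*k + 51*w) - 53 = -53 - 2*k + 51*w)
f + c(-52, -16) = 31 + (-53 - 2*(-52) + 51*(-16)) = 31 + (-53 + 104 - 816) = 31 - 765 = -734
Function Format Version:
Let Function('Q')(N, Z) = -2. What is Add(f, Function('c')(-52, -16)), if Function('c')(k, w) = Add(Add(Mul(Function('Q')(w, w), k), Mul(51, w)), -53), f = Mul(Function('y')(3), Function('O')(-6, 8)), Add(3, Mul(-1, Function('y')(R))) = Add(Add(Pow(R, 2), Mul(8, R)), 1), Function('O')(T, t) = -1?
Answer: -734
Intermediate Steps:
Function('y')(R) = Add(2, Mul(-1, Pow(R, 2)), Mul(-8, R)) (Function('y')(R) = Add(3, Mul(-1, Add(Add(Pow(R, 2), Mul(8, R)), 1))) = Add(3, Mul(-1, Add(1, Pow(R, 2), Mul(8, R)))) = Add(3, Add(-1, Mul(-1, Pow(R, 2)), Mul(-8, R))) = Add(2, Mul(-1, Pow(R, 2)), Mul(-8, R)))
f = 31 (f = Mul(Add(2, Mul(-1, Pow(3, 2)), Mul(-8, 3)), -1) = Mul(Add(2, Mul(-1, 9), -24), -1) = Mul(Add(2, -9, -24), -1) = Mul(-31, -1) = 31)
Function('c')(k, w) = Add(-53, Mul(-2, k), Mul(51, w)) (Function('c')(k, w) = Add(Add(Mul(-2, k), Mul(51, w)), -53) = Add(-53, Mul(-2, k), Mul(51, w)))
Add(f, Function('c')(-52, -16)) = Add(31, Add(-53, Mul(-2, -52), Mul(51, -16))) = Add(31, Add(-53, 104, -816)) = Add(31, -765) = -734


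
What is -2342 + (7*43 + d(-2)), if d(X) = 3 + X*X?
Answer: -2034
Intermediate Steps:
d(X) = 3 + X²
-2342 + (7*43 + d(-2)) = -2342 + (7*43 + (3 + (-2)²)) = -2342 + (301 + (3 + 4)) = -2342 + (301 + 7) = -2342 + 308 = -2034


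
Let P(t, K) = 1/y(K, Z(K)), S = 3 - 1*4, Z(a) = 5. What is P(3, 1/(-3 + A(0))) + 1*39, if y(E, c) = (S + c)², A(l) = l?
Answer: 625/16 ≈ 39.063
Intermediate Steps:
S = -1 (S = 3 - 4 = -1)
y(E, c) = (-1 + c)²
P(t, K) = 1/16 (P(t, K) = 1/((-1 + 5)²) = 1/(4²) = 1/16)
P(3, 1/(-3 + A(0))) + 1*39 = 1/16 + 1*39 = 1/16 + 39 = 625/16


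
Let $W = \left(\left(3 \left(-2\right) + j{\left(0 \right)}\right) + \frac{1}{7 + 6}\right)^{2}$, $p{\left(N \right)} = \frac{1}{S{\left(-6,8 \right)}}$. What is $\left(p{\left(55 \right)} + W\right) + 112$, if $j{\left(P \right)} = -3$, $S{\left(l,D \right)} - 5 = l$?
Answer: $\frac{32215}{169} \approx 190.62$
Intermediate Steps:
$S{\left(l,D \right)} = 5 + l$
$p{\left(N \right)} = -1$ ($p{\left(N \right)} = \frac{1}{5 - 6} = \frac{1}{-1} = -1$)
$W = \frac{13456}{169}$ ($W = \left(\left(3 \left(-2\right) - 3\right) + \frac{1}{7 + 6}\right)^{2} = \left(\left(-6 - 3\right) + \frac{1}{13}\right)^{2} = \left(-9 + \frac{1}{13}\right)^{2} = \left(- \frac{116}{13}\right)^{2} = \frac{13456}{169} \approx 79.621$)
$\left(p{\left(55 \right)} + W\right) + 112 = \left(-1 + \frac{13456}{169}\right) + 112 = \frac{13287}{169} + 112 = \frac{32215}{169}$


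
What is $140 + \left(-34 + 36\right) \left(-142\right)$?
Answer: $-144$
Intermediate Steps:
$140 + \left(-34 + 36\right) \left(-142\right) = 140 + 2 \left(-142\right) = 140 - 284 = -144$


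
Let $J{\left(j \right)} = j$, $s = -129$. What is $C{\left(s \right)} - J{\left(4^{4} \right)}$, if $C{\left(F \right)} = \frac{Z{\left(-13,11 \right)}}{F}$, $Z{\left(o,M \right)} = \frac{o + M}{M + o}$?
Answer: $- \frac{33025}{129} \approx -256.01$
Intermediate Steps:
$Z{\left(o,M \right)} = 1$ ($Z{\left(o,M \right)} = \frac{M + o}{M + o} = 1$)
$C{\left(F \right)} = \frac{1}{F}$ ($C{\left(F \right)} = 1 \frac{1}{F} = \frac{1}{F}$)
$C{\left(s \right)} - J{\left(4^{4} \right)} = \frac{1}{-129} - 4^{4} = - \frac{1}{129} - 256 = - \frac{33025}{129}$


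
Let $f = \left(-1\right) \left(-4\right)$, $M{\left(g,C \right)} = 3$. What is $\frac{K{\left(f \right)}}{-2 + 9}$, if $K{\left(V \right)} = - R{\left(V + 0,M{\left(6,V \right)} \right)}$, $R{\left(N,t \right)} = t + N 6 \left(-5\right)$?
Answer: $\frac{117}{7} \approx 16.714$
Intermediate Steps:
$R{\left(N,t \right)} = t - 30 N$ ($R{\left(N,t \right)} = t + 6 N \left(-5\right) = t - 30 N$)
$f = 4$
$K{\left(V \right)} = -3 + 30 V$ ($K{\left(V \right)} = - (3 - 30 \left(V + 0\right)) = - (3 - 30 V) = -3 + 30 V$)
$\frac{K{\left(f \right)}}{-2 + 9} = \frac{-3 + 30 \cdot 4}{-2 + 9} = \frac{-3 + 120}{7} = \frac{1}{7} \cdot 117 = \frac{117}{7}$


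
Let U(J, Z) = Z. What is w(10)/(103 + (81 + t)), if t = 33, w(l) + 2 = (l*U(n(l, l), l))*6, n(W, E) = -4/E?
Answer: 598/217 ≈ 2.7558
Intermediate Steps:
w(l) = -2 + 6*l**2 (w(l) = -2 + (l*l)*6 = -2 + l**2*6 = -2 + 6*l**2)
w(10)/(103 + (81 + t)) = (-2 + 6*10**2)/(103 + (81 + 33)) = (-2 + 6*100)/(103 + 114) = (-2 + 600)/217 = 598*(1/217) = 598/217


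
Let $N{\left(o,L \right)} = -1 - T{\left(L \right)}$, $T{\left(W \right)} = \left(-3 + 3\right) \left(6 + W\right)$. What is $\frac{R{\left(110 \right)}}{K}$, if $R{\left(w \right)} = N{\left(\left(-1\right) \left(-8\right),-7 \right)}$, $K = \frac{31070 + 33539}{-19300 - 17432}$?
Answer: $\frac{36732}{64609} \approx 0.56853$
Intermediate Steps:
$K = - \frac{64609}{36732}$ ($K = \frac{64609}{-36732} = 64609 \left(- \frac{1}{36732}\right) = - \frac{64609}{36732} \approx -1.7589$)
$T{\left(W \right)} = 0$ ($T{\left(W \right)} = 0 \left(6 + W\right) = 0$)
$N{\left(o,L \right)} = -1$ ($N{\left(o,L \right)} = -1 - 0 = -1 + 0 = -1$)
$R{\left(w \right)} = -1$
$\frac{R{\left(110 \right)}}{K} = - \frac{1}{- \frac{64609}{36732}} = \left(-1\right) \left(- \frac{36732}{64609}\right) = \frac{36732}{64609}$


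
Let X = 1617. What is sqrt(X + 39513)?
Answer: 3*sqrt(4570) ≈ 202.81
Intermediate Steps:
sqrt(X + 39513) = sqrt(1617 + 39513) = sqrt(41130) = 3*sqrt(4570)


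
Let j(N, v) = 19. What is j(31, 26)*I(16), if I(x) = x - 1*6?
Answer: 190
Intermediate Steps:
I(x) = -6 + x (I(x) = x - 6 = -6 + x)
j(31, 26)*I(16) = 19*(-6 + 16) = 19*10 = 190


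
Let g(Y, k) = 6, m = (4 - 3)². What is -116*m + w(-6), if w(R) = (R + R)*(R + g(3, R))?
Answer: -116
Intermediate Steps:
m = 1 (m = 1² = 1)
w(R) = 2*R*(6 + R) (w(R) = (R + R)*(R + 6) = (2*R)*(6 + R) = 2*R*(6 + R))
-116*m + w(-6) = -116*1 + 2*(-6)*(6 - 6) = -116 + 2*(-6)*0 = -116 + 0 = -116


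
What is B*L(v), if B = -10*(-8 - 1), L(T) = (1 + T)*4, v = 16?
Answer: 6120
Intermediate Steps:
L(T) = 4 + 4*T
B = 90 (B = -10*(-9) = 90)
B*L(v) = 90*(4 + 4*16) = 90*(4 + 64) = 90*68 = 6120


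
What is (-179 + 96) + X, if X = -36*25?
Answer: -983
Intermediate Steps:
X = -900
(-179 + 96) + X = (-179 + 96) - 900 = -83 - 900 = -983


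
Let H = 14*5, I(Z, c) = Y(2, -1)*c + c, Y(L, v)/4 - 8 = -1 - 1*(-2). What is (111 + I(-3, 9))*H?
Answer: 31080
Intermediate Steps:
Y(L, v) = 36 (Y(L, v) = 32 + 4*(-1 - 1*(-2)) = 32 + 4*(-1 + 2) = 32 + 4*1 = 32 + 4 = 36)
I(Z, c) = 37*c (I(Z, c) = 36*c + c = 37*c)
H = 70
(111 + I(-3, 9))*H = (111 + 37*9)*70 = (111 + 333)*70 = 444*70 = 31080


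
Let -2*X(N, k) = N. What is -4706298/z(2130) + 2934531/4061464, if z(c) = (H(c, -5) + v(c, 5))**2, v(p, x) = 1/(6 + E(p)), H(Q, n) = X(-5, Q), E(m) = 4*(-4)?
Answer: -829619921761/1015366 ≈ -8.1707e+5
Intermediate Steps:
X(N, k) = -N/2
E(m) = -16
H(Q, n) = 5/2 (H(Q, n) = -1/2*(-5) = 5/2)
v(p, x) = -1/10 (v(p, x) = 1/(6 - 16) = 1/(-10) = -1/10)
z(c) = 144/25 (z(c) = (5/2 - 1/10)**2 = (12/5)**2 = 144/25)
-4706298/z(2130) + 2934531/4061464 = -4706298/144/25 + 2934531/4061464 = -4706298*25/144 + 2934531*(1/4061464) = -6536525/8 + 2934531/4061464 = -829619921761/1015366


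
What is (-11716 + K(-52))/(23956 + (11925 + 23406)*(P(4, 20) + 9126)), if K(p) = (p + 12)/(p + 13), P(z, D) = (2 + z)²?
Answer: -228442/6312668271 ≈ -3.6188e-5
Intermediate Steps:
K(p) = (12 + p)/(13 + p)
(-11716 + K(-52))/(23956 + (11925 + 23406)*(P(4, 20) + 9126)) = (-11716 + (12 - 52)/(13 - 52))/(23956 + (11925 + 23406)*((2 + 4)² + 9126)) = (-11716 - 40/(-39))/(23956 + 35331*(6² + 9126)) = (-11716 - 1/39*(-40))/(23956 + 35331*(36 + 9126)) = (-11716 + 40/39)/(23956 + 35331*9162) = -456884/(39*(23956 + 323702622)) = -456884/39/323726578 = -456884/39*1/323726578 = -228442/6312668271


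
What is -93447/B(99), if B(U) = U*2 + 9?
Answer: -10383/23 ≈ -451.43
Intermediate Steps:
B(U) = 9 + 2*U (B(U) = 2*U + 9 = 9 + 2*U)
-93447/B(99) = -93447/(9 + 2*99) = -93447/(9 + 198) = -93447/207 = -93447*1/207 = -10383/23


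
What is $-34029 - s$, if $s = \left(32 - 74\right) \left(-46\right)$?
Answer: $-35961$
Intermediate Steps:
$s = 1932$ ($s = \left(-42\right) \left(-46\right) = 1932$)
$-34029 - s = -34029 - 1932 = -35961$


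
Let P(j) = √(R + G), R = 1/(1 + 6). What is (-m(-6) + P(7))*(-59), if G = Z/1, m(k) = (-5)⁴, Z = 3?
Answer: 36875 - 59*√154/7 ≈ 36770.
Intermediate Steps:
m(k) = 625
G = 3 (G = 3/1 = 3*1 = 3)
R = ⅐ (R = 1/7 = ⅐ ≈ 0.14286)
P(j) = √154/7 (P(j) = √(⅐ + 3) = √(22/7) = √154/7)
(-m(-6) + P(7))*(-59) = (-1*625 + √154/7)*(-59) = (-625 + √154/7)*(-59) = 36875 - 59*√154/7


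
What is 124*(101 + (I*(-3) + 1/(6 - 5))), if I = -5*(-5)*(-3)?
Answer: 40548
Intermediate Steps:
I = -75 (I = 25*(-3) = -75)
124*(101 + (I*(-3) + 1/(6 - 5))) = 124*(101 + (-75*(-3) + 1/(6 - 5))) = 124*(101 + (225 + 1/1)) = 124*(101 + (225 + 1)) = 124*(101 + 226) = 124*327 = 40548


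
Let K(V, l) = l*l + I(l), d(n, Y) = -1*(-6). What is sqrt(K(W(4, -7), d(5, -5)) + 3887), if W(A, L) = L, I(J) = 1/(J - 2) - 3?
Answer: sqrt(15681)/2 ≈ 62.612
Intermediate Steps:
I(J) = -3 + 1/(-2 + J) (I(J) = 1/(-2 + J) - 3 = -3 + 1/(-2 + J))
d(n, Y) = 6
K(V, l) = l**2 + (7 - 3*l)/(-2 + l) (K(V, l) = l*l + (7 - 3*l)/(-2 + l) = l**2 + (7 - 3*l)/(-2 + l))
sqrt(K(W(4, -7), d(5, -5)) + 3887) = sqrt((7 - 3*6 + 6**2*(-2 + 6))/(-2 + 6) + 3887) = sqrt((7 - 18 + 36*4)/4 + 3887) = sqrt((7 - 18 + 144)/4 + 3887) = sqrt((1/4)*133 + 3887) = sqrt(133/4 + 3887) = sqrt(15681/4) = sqrt(15681)/2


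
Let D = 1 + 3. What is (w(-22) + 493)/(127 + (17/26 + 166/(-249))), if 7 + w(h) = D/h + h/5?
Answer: 2065284/544775 ≈ 3.7911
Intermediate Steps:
D = 4
w(h) = -7 + 4/h + h/5 (w(h) = -7 + (4/h + h/5) = -7 + 4/h + h/5)
(w(-22) + 493)/(127 + (17/26 + 166/(-249))) = ((-7 + 4/(-22) + (⅕)*(-22)) + 493)/(127 + (17/26 + 166/(-249))) = ((-7 + 4*(-1/22) - 22/5) + 493)/(127 + (17*(1/26) + 166*(-1/249))) = ((-7 - 2/11 - 22/5) + 493)/(127 + (17/26 - ⅔)) = (-637/55 + 493)/(127 - 1/78) = 26478/(55*(9905/78)) = (26478/55)*(78/9905) = 2065284/544775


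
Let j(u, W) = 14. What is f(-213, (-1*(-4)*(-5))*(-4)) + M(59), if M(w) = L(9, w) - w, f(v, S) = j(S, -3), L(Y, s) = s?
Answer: 14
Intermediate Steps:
f(v, S) = 14
M(w) = 0 (M(w) = w - w = 0)
f(-213, (-1*(-4)*(-5))*(-4)) + M(59) = 14 + 0 = 14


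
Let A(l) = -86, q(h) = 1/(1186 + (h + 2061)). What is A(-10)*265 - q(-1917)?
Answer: -30310701/1330 ≈ -22790.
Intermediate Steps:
q(h) = 1/(3247 + h) (q(h) = 1/(1186 + (2061 + h)) = 1/(3247 + h))
A(-10)*265 - q(-1917) = -86*265 - 1/(3247 - 1917) = -22790 - 1/1330 = -30310701/1330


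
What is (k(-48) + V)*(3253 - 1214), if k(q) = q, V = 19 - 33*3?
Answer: -260992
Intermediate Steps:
V = -80 (V = 19 - 99 = -80)
(k(-48) + V)*(3253 - 1214) = (-48 - 80)*(3253 - 1214) = -128*2039 = -260992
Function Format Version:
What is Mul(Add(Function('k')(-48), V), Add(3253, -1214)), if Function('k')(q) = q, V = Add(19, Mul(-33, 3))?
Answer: -260992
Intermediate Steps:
V = -80 (V = Add(19, -99) = -80)
Mul(Add(Function('k')(-48), V), Add(3253, -1214)) = Mul(Add(-48, -80), Add(3253, -1214)) = Mul(-128, 2039) = -260992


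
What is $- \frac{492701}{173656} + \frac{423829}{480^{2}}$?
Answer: $- \frac{4989732697}{5001292800} \approx -0.99769$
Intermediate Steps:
$- \frac{492701}{173656} + \frac{423829}{480^{2}} = \left(-492701\right) \frac{1}{173656} + \frac{423829}{230400} = - \frac{492701}{173656} + 423829 \cdot \frac{1}{230400} = - \frac{492701}{173656} + \frac{423829}{230400} = - \frac{4989732697}{5001292800}$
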